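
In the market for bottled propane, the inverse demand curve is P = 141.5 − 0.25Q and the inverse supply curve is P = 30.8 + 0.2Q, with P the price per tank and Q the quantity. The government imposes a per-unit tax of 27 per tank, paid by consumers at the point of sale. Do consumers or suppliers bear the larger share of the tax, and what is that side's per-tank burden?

Consumers bear the larger share: 15 per tank.

Rewrite in direct form: Qd = 566 − 4P and Qs = 5P − 154.
Before the tax: set 566 − 4P = 5P − 154 → P* = 80, Q* = 246.
With the tax collected from consumers, demand (in seller-price terms) shifts: Qd = 566 − 4(P + 27).
Solving gives Q = 186 with consumers paying 95 and suppliers receiving 68 (the 27 wedge).
Per-tank burden: consumers 15, suppliers 12.
Consumers take the larger share because demand is less price-elastic here (demand slope 4 vs supply slope 5).
The less price-elastic side of the market bears the larger share of a per-unit tax.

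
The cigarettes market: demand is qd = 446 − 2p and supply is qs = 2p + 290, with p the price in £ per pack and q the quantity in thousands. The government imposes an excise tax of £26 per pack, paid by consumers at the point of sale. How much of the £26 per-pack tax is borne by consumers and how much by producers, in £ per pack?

Consumers bear £13 per pack; producers bear £13 per pack.

Before the tax: set 446 − 2p = 2p + 290 → p* = £39, q* = 368.
With the tax collected from consumers, demand (in seller-price terms) shifts: qd = 446 − 2(p + 26).
Solving gives q = 342 with consumers paying £52 and producers receiving £26 (the £26 wedge).
Burden on consumers: £13; on producers: £13. (They sum to £26.)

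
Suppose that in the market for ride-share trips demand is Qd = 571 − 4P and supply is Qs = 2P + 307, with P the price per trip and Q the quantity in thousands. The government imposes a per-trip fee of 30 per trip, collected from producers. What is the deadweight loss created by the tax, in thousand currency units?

Before the tax: set 571 − 4P = 2P + 307 → P* = 44, Q* = 395.
With the tax collected from producers, supply shifts: Qs = 2(P − 30) + 307.
Solving gives Q = 355 with buyers paying 54 and producers receiving 24 (the 30 wedge).
Quantity falls by |ΔQ| = |395 − 355| = 40.
DWL = ½ · t · |ΔQ| = ½ · 30 · 40 = 600.

Deadweight loss = 600 thousand.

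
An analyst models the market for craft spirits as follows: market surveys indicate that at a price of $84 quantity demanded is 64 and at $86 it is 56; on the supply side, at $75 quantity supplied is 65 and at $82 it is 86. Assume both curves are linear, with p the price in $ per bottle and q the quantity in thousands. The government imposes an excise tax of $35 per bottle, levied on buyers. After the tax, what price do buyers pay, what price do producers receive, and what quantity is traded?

Buyers pay $95; producers receive $60; quantity = 20.

Demand slope: (56 − 64)/(86 − 84) = -4, so qd = 400 − 4p.
Supply slope: (86 − 65)/(82 − 75) = 3, so qs = 3p − 160.
Without the tax, 400 − 4p = 3p − 160 gives 7p = 560, so p* = $80 and q* = 80.
With the tax collected from buyers, demand (in seller-price terms) shifts: qd = 400 − 4(p + 35).
New equilibrium: buyers pay $95, producers receive $60, q = 20. (Wedge: pb − ps = 35.)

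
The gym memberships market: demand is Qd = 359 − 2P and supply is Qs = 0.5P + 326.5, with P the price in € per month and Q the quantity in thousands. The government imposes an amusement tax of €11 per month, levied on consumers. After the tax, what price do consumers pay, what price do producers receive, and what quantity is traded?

Before the tax: set 359 − 2P = 0.5P + 326.5 → P* = €13, Q* = 333.
With the tax collected from consumers, demand (in seller-price terms) shifts: Qd = 359 − 2(P + 11).
New equilibrium: consumers pay €15.2, producers receive €4.2, Q = 328.6. (Wedge: Pb − Ps = 11.)
The less price-elastic side of the market bears the larger share of a per-unit tax.

Consumers pay €15.2; producers receive €4.2; quantity = 328.6.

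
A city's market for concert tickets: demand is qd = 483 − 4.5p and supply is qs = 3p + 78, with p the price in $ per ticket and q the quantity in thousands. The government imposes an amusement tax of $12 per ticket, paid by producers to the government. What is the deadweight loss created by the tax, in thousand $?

Deadweight loss = $129.6 thousand.

Without the tax, 483 − 4.5p = 3p + 78 gives 7.5p = 405, so p* = $54 and q* = 240.
With the tax collected from producers, supply shifts: qs = 3(p − 12) + 78.
New equilibrium: buyers pay $58.8, producers receive $46.8, q = 218.4. (Wedge: pb − ps = 12.)
Quantity falls by |ΔQ| = |240 − 218.4| = 21.6.
DWL = ½ · t · |ΔQ| = ½ · 12 · 21.6 = $129.6.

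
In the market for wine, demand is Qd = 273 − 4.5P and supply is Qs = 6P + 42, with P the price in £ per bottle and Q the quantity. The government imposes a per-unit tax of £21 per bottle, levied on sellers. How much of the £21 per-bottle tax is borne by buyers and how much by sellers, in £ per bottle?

Buyers bear £12 per bottle; sellers bear £9 per bottle.

Without the tax, 273 − 4.5P = 6P + 42 gives 10.5P = 231, so P* = £22 and Q* = 174.
With the tax collected from sellers, supply shifts: Qs = 6(P − 21) + 42.
New equilibrium: buyers pay £34, sellers receive £13, Q = 120. (Wedge: Pb − Ps = 21.)
Burden on buyers: £12; on sellers: £9. (They sum to £21.)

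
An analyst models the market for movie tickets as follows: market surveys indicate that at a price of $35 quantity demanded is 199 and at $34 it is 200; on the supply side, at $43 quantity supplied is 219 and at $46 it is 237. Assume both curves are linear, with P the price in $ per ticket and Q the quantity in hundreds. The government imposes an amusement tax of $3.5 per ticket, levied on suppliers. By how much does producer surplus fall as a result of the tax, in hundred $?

Producer surplus falls by $96.75 hundred.

Demand slope: (200 − 199)/(34 − 35) = -1, so Qd = 234 − P.
Supply slope: (237 − 219)/(46 − 43) = 6, so Qs = 6P − 39.
Before the tax: set 234 − P = 6P − 39 → P* = $39, Q* = 195.
With the tax collected from suppliers, supply shifts: Qs = 6(P − 3.5) − 39.
Solving gives Q = 192 with buyers paying $42 and suppliers receiving $38.5 (the $3.5 wedge).
ΔPS is the trapezoid between Q = 192 and Q = 195 of height $0.5: ½ · (195 + 192) · 0.5 = $96.75.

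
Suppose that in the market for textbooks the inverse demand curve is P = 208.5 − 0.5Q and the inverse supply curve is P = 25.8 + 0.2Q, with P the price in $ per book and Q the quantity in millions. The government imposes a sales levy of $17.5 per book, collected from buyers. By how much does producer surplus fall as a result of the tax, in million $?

Inverting to Q(P) form: Qd = 417 − 2P; Qs = 5P − 129.
Without the tax, 417 − 2P = 5P − 129 gives 7P = 546, so P* = $78 and Q* = 261.
With the tax collected from buyers, demand (in seller-price terms) shifts: Qd = 417 − 2(P + 17.5).
Solving gives Q = 236 with buyers paying $90.5 and suppliers receiving $73 (the $17.5 wedge).
ΔPS is the trapezoid between Q = 236 and Q = 261 of height $5: ½ · (261 + 236) · 5 = $1242.5.

Producer surplus falls by $1242.5 million.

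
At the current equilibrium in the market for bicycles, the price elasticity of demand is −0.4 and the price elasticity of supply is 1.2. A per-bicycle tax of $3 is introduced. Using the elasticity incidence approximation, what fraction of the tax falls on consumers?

Consumers' share ≈ 0.75.

Incidence ratio: consumers' share ≈ εs / (εs + |εd|) = 1.2 / (1.2 + 0.4) = 0.75.
Supply is the more elastic side, so consumers bear the larger share.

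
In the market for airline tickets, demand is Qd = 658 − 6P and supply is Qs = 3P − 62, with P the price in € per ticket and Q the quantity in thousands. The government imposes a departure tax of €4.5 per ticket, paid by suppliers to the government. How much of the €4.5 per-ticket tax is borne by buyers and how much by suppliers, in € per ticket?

Before the tax: set 658 − 6P = 3P − 62 → P* = €80, Q* = 178.
With the tax collected from suppliers, supply shifts: Qs = 3(P − 4.5) − 62.
New equilibrium: buyers pay €81.5, suppliers receive €77, Q = 169. (Wedge: Pb − Ps = 4.5.)
Burden on buyers: €1.5; on suppliers: €3. (They sum to €4.5.)

Buyers bear €1.5 per ticket; suppliers bear €3 per ticket.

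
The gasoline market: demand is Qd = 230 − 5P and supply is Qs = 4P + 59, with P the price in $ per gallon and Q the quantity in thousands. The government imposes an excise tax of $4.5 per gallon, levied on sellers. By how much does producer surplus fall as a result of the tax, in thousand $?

Without the tax, 230 − 5P = 4P + 59 gives 9P = 171, so P* = $19 and Q* = 135.
With the tax collected from sellers, supply shifts: Qs = 4(P − 4.5) + 59.
Solving gives Q = 125 with buyers paying $21 and sellers receiving $16.5 (the $4.5 wedge).
ΔPS is the trapezoid between Q = 125 and Q = 135 of height $2.5: ½ · (135 + 125) · 2.5 = $325.

Producer surplus falls by $325 thousand.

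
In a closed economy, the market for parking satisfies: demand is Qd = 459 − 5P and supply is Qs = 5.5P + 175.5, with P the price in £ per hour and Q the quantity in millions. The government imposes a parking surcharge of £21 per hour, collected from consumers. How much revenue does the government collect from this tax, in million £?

Tax revenue = £5649 million.

Without the tax, 459 − 5P = 5.5P + 175.5 gives 10.5P = 283.5, so P* = £27 and Q* = 324.
With the tax collected from consumers, demand (in seller-price terms) shifts: Qd = 459 − 5(P + 21).
Solving gives Q = 269 with consumers paying £38 and suppliers receiving £17 (the £21 wedge).
Revenue = t · Q = 21 · 269 = £5649.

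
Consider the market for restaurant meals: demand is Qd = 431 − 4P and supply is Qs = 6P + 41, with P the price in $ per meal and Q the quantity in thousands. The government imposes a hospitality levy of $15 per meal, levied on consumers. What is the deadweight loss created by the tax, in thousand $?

Before the tax: set 431 − 4P = 6P + 41 → P* = $39, Q* = 275.
With the tax collected from consumers, demand (in seller-price terms) shifts: Qd = 431 − 4(P + 15).
Solving gives Q = 239 with consumers paying $48 and producers receiving $33 (the $15 wedge).
Quantity falls by |ΔQ| = |275 − 239| = 36.
DWL = ½ · t · |ΔQ| = ½ · 15 · 36 = $270.

Deadweight loss = $270 thousand.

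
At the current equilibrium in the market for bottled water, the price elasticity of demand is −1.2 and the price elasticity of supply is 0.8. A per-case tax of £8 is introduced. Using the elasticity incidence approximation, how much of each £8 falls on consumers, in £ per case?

Consumers bear ≈ £3.2 per case.

Incidence ratio: consumers' share ≈ εs / (εs + |εd|) = 0.8 / (0.8 + 1.2) = 0.4.
So consumers bear ≈ 0.4 × £8 = £3.2; sellers bear £4.8.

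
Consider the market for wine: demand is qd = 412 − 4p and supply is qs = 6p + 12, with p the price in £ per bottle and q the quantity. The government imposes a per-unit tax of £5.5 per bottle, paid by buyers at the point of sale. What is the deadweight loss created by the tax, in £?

Before the tax: set 412 − 4p = 6p + 12 → p* = £40, q* = 252.
With the tax collected from buyers, demand (in seller-price terms) shifts: qd = 412 − 4(p + 5.5).
New equilibrium: buyers pay £43.3, sellers receive £37.8, q = 238.8. (Wedge: pb − ps = 5.5.)
Quantity falls by |ΔQ| = |252 − 238.8| = 13.2.
DWL = ½ · t · |ΔQ| = ½ · 5.5 · 13.2 = £36.3.

Deadweight loss = £36.3.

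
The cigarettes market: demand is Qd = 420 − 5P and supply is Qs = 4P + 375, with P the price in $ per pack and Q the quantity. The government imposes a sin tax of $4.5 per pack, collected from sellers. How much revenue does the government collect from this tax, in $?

Before the tax: set 420 − 5P = 4P + 375 → P* = $5, Q* = 395.
With the tax collected from sellers, supply shifts: Qs = 4(P − 4.5) + 375.
Solving gives Q = 385 with buyers paying $7 and sellers receiving $2.5 (the $4.5 wedge).
Revenue = t · Q = 4.5 · 385 = $1732.5.

Tax revenue = $1732.5.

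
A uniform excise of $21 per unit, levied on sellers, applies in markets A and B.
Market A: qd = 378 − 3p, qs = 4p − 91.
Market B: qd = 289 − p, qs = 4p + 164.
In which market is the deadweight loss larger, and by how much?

Market A, by $201.6.

Market A: pre-tax p* = $67, q* = 177; post-tax q = 141; deadweight loss = $378.
Market B: pre-tax p* = $25, q* = 264; post-tax q = 247.2; deadweight loss = $176.4.
Difference: $378 vs $176.4 → market A is larger by $201.6.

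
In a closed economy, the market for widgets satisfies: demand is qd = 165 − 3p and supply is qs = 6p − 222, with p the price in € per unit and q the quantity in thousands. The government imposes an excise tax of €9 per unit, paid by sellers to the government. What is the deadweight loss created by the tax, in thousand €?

Without the tax, 165 − 3p = 6p − 222 gives 9p = 387, so p* = €43 and q* = 36.
With the tax collected from sellers, supply shifts: qs = 6(p − 9) − 222.
Solving gives q = 18 with buyers paying €49 and sellers receiving €40 (the €9 wedge).
Quantity falls by |ΔQ| = |36 − 18| = 18.
DWL = ½ · t · |ΔQ| = ½ · 9 · 18 = €81.

Deadweight loss = €81 thousand.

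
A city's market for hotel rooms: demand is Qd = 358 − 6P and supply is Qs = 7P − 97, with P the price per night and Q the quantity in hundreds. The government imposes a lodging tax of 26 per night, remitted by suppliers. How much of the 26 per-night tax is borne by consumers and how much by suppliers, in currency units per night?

Before the tax: set 358 − 6P = 7P − 97 → P* = 35, Q* = 148.
With the tax collected from suppliers, supply shifts: Qs = 7(P − 26) − 97.
New equilibrium: consumers pay 49, suppliers receive 23, Q = 64. (Wedge: Pb − Ps = 26.)
Burden on consumers: 14; on suppliers: 12. (They sum to 26.)
The less price-elastic side of the market bears the larger share of a per-unit tax.

Consumers bear 14 per night; suppliers bear 12 per night.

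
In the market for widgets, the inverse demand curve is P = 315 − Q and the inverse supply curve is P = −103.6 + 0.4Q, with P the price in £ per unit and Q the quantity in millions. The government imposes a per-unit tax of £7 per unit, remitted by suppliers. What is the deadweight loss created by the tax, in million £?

Deadweight loss = £17.5 million.

Rewrite in direct form: Qd = 315 − P and Qs = 2.5P + 259.
Before the tax: set 315 − P = 2.5P + 259 → P* = £16, Q* = 299.
With the tax collected from suppliers, supply shifts: Qs = 2.5(P − 7) + 259.
Solving gives Q = 294 with buyers paying £21 and suppliers receiving £14 (the £7 wedge).
Quantity falls by |ΔQ| = |299 − 294| = 5.
DWL = ½ · t · |ΔQ| = ½ · 7 · 5 = £17.5.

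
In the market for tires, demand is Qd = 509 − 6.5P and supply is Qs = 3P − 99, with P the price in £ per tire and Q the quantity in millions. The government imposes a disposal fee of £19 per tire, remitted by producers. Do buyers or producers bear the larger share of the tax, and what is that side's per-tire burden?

Before the tax: set 509 − 6.5P = 3P − 99 → P* = £64, Q* = 93.
With the tax collected from producers, supply shifts: Qs = 3(P − 19) − 99.
Solving gives Q = 54 with buyers paying £70 and producers receiving £51 (the £19 wedge).
Per-tire burden: buyers £6, producers £13.
Producers take the larger share because supply is less price-elastic here (demand slope 6.5 vs supply slope 3).

Producers bear the larger share: £13 per tire.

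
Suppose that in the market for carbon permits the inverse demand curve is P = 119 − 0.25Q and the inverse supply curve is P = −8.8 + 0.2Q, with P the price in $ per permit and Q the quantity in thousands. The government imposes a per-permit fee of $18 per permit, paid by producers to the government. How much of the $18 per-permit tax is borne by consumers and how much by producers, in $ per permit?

Inverting to Q(P) form: Qd = 476 − 4P; Qs = 5P + 44.
Before the tax: set 476 − 4P = 5P + 44 → P* = $48, Q* = 284.
With the tax collected from producers, supply shifts: Qs = 5(P − 18) + 44.
Solving gives Q = 244 with consumers paying $58 and producers receiving $40 (the $18 wedge).
Burden on consumers: $10; on producers: $8. (They sum to $18.)
The less price-elastic side of the market bears the larger share of a per-unit tax.

Consumers bear $10 per permit; producers bear $8 per permit.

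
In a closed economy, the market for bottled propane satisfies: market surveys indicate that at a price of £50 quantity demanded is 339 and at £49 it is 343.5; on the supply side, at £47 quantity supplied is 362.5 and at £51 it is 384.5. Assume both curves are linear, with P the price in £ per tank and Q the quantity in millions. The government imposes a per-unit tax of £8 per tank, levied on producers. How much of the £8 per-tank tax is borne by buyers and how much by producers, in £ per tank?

Buyers bear £4.4 per tank; producers bear £3.6 per tank.

Demand slope: (343.5 − 339)/(49 − 50) = -4.5, so Qd = 564 − 4.5P.
Supply slope: (384.5 − 362.5)/(51 − 47) = 5.5, so Qs = 5.5P + 104.
Before the tax: set 564 − 4.5P = 5.5P + 104 → P* = £46, Q* = 357.
With the tax collected from producers, supply shifts: Qs = 5.5(P − 8) + 104.
New equilibrium: buyers pay £50.4, producers receive £42.4, Q = 337.2. (Wedge: Pb − Ps = 8.)
Burden on buyers: £4.4; on producers: £3.6. (They sum to £8.)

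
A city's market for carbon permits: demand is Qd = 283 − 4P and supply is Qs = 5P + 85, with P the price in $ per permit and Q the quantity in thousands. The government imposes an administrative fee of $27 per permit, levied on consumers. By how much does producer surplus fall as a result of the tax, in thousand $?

Before the tax: set 283 − 4P = 5P + 85 → P* = $22, Q* = 195.
With the tax collected from consumers, demand (in seller-price terms) shifts: Qd = 283 − 4(P + 27).
Solving gives Q = 135 with consumers paying $37 and sellers receiving $10 (the $27 wedge).
ΔPS is the trapezoid between Q = 135 and Q = 195 of height $12: ½ · (195 + 135) · 12 = $1980.

Producer surplus falls by $1980 thousand.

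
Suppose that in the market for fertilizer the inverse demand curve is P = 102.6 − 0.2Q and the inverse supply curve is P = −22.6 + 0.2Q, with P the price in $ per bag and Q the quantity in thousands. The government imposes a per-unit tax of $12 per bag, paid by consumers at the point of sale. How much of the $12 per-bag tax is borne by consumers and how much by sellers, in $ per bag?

Inverting to Q(P) form: Qd = 513 − 5P; Qs = 5P + 113.
Before the tax: set 513 − 5P = 5P + 113 → P* = $40, Q* = 313.
With the tax collected from consumers, demand (in seller-price terms) shifts: Qd = 513 − 5(P + 12).
New equilibrium: consumers pay $46, sellers receive $34, Q = 283. (Wedge: Pb − Ps = 12.)
Burden on consumers: $6; on sellers: $6. (They sum to $12.)
The less price-elastic side of the market bears the larger share of a per-unit tax.

Consumers bear $6 per bag; sellers bear $6 per bag.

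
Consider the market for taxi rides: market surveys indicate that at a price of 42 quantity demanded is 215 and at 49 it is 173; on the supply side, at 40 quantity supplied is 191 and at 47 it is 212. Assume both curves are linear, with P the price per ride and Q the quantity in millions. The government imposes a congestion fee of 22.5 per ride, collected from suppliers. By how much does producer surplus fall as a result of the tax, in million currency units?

Producer surplus falls by 2707.5 million.

Demand slope: (173 − 215)/(49 − 42) = -6, so Qd = 467 − 6P.
Supply slope: (212 − 191)/(47 − 40) = 3, so Qs = 3P + 71.
Before the tax: set 467 − 6P = 3P + 71 → P* = 44, Q* = 203.
With the tax collected from suppliers, supply shifts: Qs = 3(P − 22.5) + 71.
Solving gives Q = 158 with consumers paying 51.5 and suppliers receiving 29 (the 22.5 wedge).
ΔPS is the trapezoid between Q = 158 and Q = 203 of height 15: ½ · (203 + 158) · 15 = 2707.5.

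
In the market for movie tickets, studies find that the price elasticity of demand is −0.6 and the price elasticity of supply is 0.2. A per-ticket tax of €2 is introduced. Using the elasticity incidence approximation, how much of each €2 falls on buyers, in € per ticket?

Buyers bear ≈ €0.5 per ticket.

Incidence ratio: buyers' share ≈ εs / (εs + |εd|) = 0.2 / (0.2 + 0.6) = 0.25.
So buyers bear ≈ 0.25 × €2 = €0.5; producers bear €1.5.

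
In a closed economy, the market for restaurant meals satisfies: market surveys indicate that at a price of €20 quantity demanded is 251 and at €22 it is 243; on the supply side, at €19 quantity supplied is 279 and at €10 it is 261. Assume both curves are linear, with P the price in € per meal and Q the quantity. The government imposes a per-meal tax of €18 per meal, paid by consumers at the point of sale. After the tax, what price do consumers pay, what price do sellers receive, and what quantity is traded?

Consumers pay €21; sellers receive €3; quantity = 247.

Demand slope: (243 − 251)/(22 − 20) = -4, so Qd = 331 − 4P.
Supply slope: (261 − 279)/(10 − 19) = 2, so Qs = 2P + 241.
Before the tax: set 331 − 4P = 2P + 241 → P* = €15, Q* = 271.
With the tax collected from consumers, demand (in seller-price terms) shifts: Qd = 331 − 4(P + 18).
Solving gives Q = 247 with consumers paying €21 and sellers receiving €3 (the €18 wedge).
The less price-elastic side of the market bears the larger share of a per-unit tax.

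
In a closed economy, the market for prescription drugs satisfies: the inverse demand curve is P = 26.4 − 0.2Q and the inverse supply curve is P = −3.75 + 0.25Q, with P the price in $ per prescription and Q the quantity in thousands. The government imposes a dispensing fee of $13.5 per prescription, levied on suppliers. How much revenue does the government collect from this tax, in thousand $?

Inverting to Q(P) form: Qd = 132 − 5P; Qs = 4P + 15.
Before the tax: set 132 − 5P = 4P + 15 → P* = $13, Q* = 67.
With the tax collected from suppliers, supply shifts: Qs = 4(P − 13.5) + 15.
New equilibrium: consumers pay $19, suppliers receive $5.5, Q = 37. (Wedge: Pb − Ps = 13.5.)
Revenue = t · Q = 13.5 · 37 = $499.5.

Tax revenue = $499.5 thousand.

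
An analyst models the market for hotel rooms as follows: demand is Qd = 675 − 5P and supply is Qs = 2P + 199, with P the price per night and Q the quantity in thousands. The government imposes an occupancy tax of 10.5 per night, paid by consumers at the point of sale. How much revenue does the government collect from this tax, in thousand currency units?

Tax revenue = 3360 thousand.

Without the tax, 675 − 5P = 2P + 199 gives 7P = 476, so P* = 68 and Q* = 335.
With the tax collected from consumers, demand (in seller-price terms) shifts: Qd = 675 − 5(P + 10.5).
New equilibrium: consumers pay 71, producers receive 60.5, Q = 320. (Wedge: Pb − Ps = 10.5.)
Revenue = t · Q = 10.5 · 320 = 3360.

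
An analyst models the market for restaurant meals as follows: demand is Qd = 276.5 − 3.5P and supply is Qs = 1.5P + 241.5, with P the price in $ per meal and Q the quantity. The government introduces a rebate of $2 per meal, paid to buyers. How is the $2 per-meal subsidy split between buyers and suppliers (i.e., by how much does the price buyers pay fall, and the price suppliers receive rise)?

Without the subsidy, 276.5 − 3.5P = 1.5P + 241.5 gives 5P = 35, so P* = $7 and Q* = 252.
With a per-unit subsidy paid to buyers, each effectively pays P − 2, so demand becomes Qd = 276.5 − 3.5(P − 2).
Solving gives Q = 254.1 with buyers paying $6.4 and suppliers receiving $8.4 (the $2 wedge).
Gain to buyers: $0.6; to suppliers: $1.4. (They sum to $2.)

Buyers gain $0.6 per meal; suppliers gain $1.4 per meal.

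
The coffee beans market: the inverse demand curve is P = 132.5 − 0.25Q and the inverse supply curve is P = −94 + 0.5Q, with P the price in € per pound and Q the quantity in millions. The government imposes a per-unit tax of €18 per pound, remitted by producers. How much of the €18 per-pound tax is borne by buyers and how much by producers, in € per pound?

Rewrite in direct form: Qd = 530 − 4P and Qs = 2P + 188.
Without the tax, 530 − 4P = 2P + 188 gives 6P = 342, so P* = €57 and Q* = 302.
With the tax collected from producers, supply shifts: Qs = 2(P − 18) + 188.
Solving gives Q = 278 with buyers paying €63 and producers receiving €45 (the €18 wedge).
Burden on buyers: €6; on producers: €12. (They sum to €18.)

Buyers bear €6 per pound; producers bear €12 per pound.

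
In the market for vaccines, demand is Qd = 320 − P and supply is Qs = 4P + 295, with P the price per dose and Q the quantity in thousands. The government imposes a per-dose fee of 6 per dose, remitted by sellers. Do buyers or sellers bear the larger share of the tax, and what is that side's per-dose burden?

Buyers bear the larger share: 4.8 per dose.

Without the tax, 320 − P = 4P + 295 gives 5P = 25, so P* = 5 and Q* = 315.
With the tax collected from sellers, supply shifts: Qs = 4(P − 6) + 295.
New equilibrium: buyers pay 9.8, sellers receive 3.8, Q = 310.2. (Wedge: Pb − Ps = 6.)
Per-dose burden: buyers 4.8, sellers 1.2.
Buyers take the larger share because demand is less price-elastic here (demand slope 1 vs supply slope 4).
The less price-elastic side of the market bears the larger share of a per-unit tax.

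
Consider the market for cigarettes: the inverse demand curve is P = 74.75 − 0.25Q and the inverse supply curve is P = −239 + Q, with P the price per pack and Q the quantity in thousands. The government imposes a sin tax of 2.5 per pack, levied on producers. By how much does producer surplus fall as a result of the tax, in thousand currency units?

Producer surplus falls by 500 thousand.

Rewrite in direct form: Qd = 299 − 4P and Qs = P + 239.
Without the tax, 299 − 4P = P + 239 gives 5P = 60, so P* = 12 and Q* = 251.
With the tax collected from producers, supply shifts: Qs = (P − 2.5) + 239.
Solving gives Q = 249 with consumers paying 12.5 and producers receiving 10 (the 2.5 wedge).
ΔPS is the trapezoid between Q = 249 and Q = 251 of height 2: ½ · (251 + 249) · 2 = 500.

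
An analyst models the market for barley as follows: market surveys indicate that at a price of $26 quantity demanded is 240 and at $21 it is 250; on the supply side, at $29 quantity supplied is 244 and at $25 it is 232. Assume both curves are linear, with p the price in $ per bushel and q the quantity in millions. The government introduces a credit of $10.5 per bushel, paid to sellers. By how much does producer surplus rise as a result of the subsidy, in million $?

Demand slope: (250 − 240)/(21 − 26) = -2, so qd = 292 − 2p.
Supply slope: (232 − 244)/(25 − 29) = 3, so qs = 3p + 157.
Before the subsidy: set 292 − 2p = 3p + 157 → p* = $27, q* = 238.
With a per-unit subsidy paid to sellers, each receives p + 10.5 per unit sold, so supply becomes qs = 3(p + 10.5) + 157.
New equilibrium: consumers pay $20.7, sellers receive $31.2, q = 250.6. (Wedge: pb − ps = −10.5.)
ΔPS is the trapezoid between Q = 250.6 and Q = 238 of height $4.2: ½ · (238 + 250.6) · 4.2 = $1026.06.

Producer surplus rises by $1026.06 million.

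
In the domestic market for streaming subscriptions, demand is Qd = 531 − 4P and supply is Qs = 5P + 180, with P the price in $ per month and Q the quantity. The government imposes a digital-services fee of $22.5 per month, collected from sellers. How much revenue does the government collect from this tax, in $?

Before the tax: set 531 − 4P = 5P + 180 → P* = $39, Q* = 375.
With the tax collected from sellers, supply shifts: Qs = 5(P − 22.5) + 180.
New equilibrium: buyers pay $51.5, sellers receive $29, Q = 325. (Wedge: Pb − Ps = 22.5.)
Revenue = t · Q = 22.5 · 325 = $7312.5.

Tax revenue = $7312.5.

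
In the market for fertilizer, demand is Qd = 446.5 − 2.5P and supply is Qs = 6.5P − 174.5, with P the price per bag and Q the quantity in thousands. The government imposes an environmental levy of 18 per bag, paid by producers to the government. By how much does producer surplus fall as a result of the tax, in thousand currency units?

Before the tax: set 446.5 − 2.5P = 6.5P − 174.5 → P* = 69, Q* = 274.
With the tax collected from producers, supply shifts: Qs = 6.5(P − 18) − 174.5.
New equilibrium: buyers pay 82, producers receive 64, Q = 241.5. (Wedge: Pb − Ps = 18.)
ΔPS is the trapezoid between Q = 241.5 and Q = 274 of height 5: ½ · (274 + 241.5) · 5 = 1288.75.

Producer surplus falls by 1288.75 thousand.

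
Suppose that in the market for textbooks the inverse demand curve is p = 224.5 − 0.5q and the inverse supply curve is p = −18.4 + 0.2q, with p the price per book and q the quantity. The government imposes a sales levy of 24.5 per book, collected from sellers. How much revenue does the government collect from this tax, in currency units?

Rewrite in direct form: qd = 449 − 2p and qs = 5p + 92.
Before the tax: set 449 − 2p = 5p + 92 → p* = 51, q* = 347.
With the tax collected from sellers, supply shifts: qs = 5(p − 24.5) + 92.
Solving gives q = 312 with consumers paying 68.5 and sellers receiving 44 (the 24.5 wedge).
Revenue = t · Q = 24.5 · 312 = 7644.

Tax revenue = 7644.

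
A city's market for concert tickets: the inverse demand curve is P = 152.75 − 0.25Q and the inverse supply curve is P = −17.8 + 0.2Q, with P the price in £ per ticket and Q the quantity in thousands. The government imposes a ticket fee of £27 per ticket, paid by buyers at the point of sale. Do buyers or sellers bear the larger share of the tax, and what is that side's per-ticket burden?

Buyers bear the larger share: £15 per ticket.

Rewrite in direct form: Qd = 611 − 4P and Qs = 5P + 89.
Before the tax: set 611 − 4P = 5P + 89 → P* = £58, Q* = 379.
With the tax collected from buyers, demand (in seller-price terms) shifts: Qd = 611 − 4(P + 27).
Solving gives Q = 319 with buyers paying £73 and sellers receiving £46 (the £27 wedge).
Per-ticket burden: buyers £15, sellers £12.
Buyers take the larger share because demand is less price-elastic here (demand slope 4 vs supply slope 5).
The less price-elastic side of the market bears the larger share of a per-unit tax.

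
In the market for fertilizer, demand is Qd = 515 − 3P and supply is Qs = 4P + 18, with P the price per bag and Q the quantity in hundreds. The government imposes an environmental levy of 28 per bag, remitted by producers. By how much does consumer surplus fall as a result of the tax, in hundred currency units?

Consumer surplus falls by 4448 hundred.

Without the tax, 515 − 3P = 4P + 18 gives 7P = 497, so P* = 71 and Q* = 302.
With the tax collected from producers, supply shifts: Qs = 4(P − 28) + 18.
New equilibrium: consumers pay 87, producers receive 59, Q = 254. (Wedge: Pb − Ps = 28.)
ΔCS is the trapezoid between Q = 254 and Q = 302 of height 16: ½ · (302 + 254) · 16 = 4448.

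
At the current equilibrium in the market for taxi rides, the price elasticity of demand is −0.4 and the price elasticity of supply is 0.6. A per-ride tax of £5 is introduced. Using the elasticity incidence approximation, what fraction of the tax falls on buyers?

Buyers' share ≈ 0.6.

Incidence ratio: buyers' share ≈ εs / (εs + |εd|) = 0.6 / (0.6 + 0.4) = 0.6.
Supply is the more elastic side, so buyers bear the larger share.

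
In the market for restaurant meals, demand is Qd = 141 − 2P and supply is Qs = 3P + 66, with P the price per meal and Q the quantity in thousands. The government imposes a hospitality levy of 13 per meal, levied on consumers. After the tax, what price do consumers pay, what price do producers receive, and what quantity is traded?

Before the tax: set 141 − 2P = 3P + 66 → P* = 15, Q* = 111.
With the tax collected from consumers, demand (in seller-price terms) shifts: Qd = 141 − 2(P + 13).
New equilibrium: consumers pay 22.8, producers receive 9.8, Q = 95.4. (Wedge: Pb − Ps = 13.)

Consumers pay 22.8; producers receive 9.8; quantity = 95.4.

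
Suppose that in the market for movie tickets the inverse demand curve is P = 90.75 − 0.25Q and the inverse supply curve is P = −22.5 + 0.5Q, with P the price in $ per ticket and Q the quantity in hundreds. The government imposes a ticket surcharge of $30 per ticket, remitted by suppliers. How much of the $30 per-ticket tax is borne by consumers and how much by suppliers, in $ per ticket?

Rewrite in direct form: Qd = 363 − 4P and Qs = 2P + 45.
Without the tax, 363 − 4P = 2P + 45 gives 6P = 318, so P* = $53 and Q* = 151.
With the tax collected from suppliers, supply shifts: Qs = 2(P − 30) + 45.
New equilibrium: consumers pay $63, suppliers receive $33, Q = 111. (Wedge: Pb − Ps = 30.)
Burden on consumers: $10; on suppliers: $20. (They sum to $30.)

Consumers bear $10 per ticket; suppliers bear $20 per ticket.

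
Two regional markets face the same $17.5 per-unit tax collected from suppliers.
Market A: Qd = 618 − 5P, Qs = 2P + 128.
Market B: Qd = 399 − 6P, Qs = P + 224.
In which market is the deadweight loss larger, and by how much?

Market A, by $87.5.

Market A: pre-tax P* = $70, Q* = 268; post-tax Q = 243; deadweight loss = $218.75.
Market B: pre-tax P* = $25, Q* = 249; post-tax Q = 234; deadweight loss = $131.25.
Difference: $218.75 vs $131.25 → market A is larger by $87.5.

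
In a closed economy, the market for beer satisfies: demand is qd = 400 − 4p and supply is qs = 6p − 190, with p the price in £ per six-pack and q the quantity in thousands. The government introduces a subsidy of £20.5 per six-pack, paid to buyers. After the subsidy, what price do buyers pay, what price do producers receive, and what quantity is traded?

Before the subsidy: set 400 − 4p = 6p − 190 → p* = £59, q* = 164.
With a per-unit subsidy paid to buyers, each effectively pays p − 20.5, so demand becomes qd = 400 − 4(p − 20.5).
Solving gives q = 213.2 with buyers paying £46.7 and producers receiving £67.2 (the £20.5 wedge).

Buyers pay £46.7; producers receive £67.2; quantity = 213.2.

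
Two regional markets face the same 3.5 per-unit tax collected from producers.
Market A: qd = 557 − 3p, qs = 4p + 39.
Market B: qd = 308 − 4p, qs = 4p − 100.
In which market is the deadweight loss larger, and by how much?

Market B, by 1.75.

Market A: pre-tax p* = 74, q* = 335; post-tax q = 329; deadweight loss = 10.5.
Market B: pre-tax p* = 51, q* = 104; post-tax q = 97; deadweight loss = 12.25.
Difference: 10.5 vs 12.25 → market B is larger by 1.75.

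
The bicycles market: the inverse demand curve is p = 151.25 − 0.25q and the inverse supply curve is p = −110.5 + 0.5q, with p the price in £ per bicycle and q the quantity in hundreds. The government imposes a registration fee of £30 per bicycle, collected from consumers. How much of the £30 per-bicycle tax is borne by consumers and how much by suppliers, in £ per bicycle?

Consumers bear £10 per bicycle; suppliers bear £20 per bicycle.

Inverting to q(p) form: qd = 605 − 4p; qs = 2p + 221.
Before the tax: set 605 − 4p = 2p + 221 → p* = £64, q* = 349.
With the tax collected from consumers, demand (in seller-price terms) shifts: qd = 605 − 4(p + 30).
Solving gives q = 309 with consumers paying £74 and suppliers receiving £44 (the £30 wedge).
Burden on consumers: £10; on suppliers: £20. (They sum to £30.)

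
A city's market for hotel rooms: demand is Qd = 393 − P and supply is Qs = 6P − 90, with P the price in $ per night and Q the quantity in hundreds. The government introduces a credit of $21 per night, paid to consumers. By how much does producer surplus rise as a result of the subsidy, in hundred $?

Without the subsidy, 393 − P = 6P − 90 gives 7P = 483, so P* = $69 and Q* = 324.
With a per-unit subsidy paid to consumers, each effectively pays P − 21, so demand becomes Qd = 393 − (P − 21).
Solving gives Q = 342 with consumers paying $51 and suppliers receiving $72 (the $21 wedge).
ΔPS is the trapezoid between Q = 342 and Q = 324 of height $3: ½ · (324 + 342) · 3 = $999.

Producer surplus rises by $999 hundred.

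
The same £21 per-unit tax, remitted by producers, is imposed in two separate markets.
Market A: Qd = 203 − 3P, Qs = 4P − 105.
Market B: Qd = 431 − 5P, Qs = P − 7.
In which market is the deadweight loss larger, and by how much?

Market A, by £194.25.

Market A: pre-tax P* = £44, Q* = 71; post-tax Q = 35; deadweight loss = £378.
Market B: pre-tax P* = £73, Q* = 66; post-tax Q = 48.5; deadweight loss = £183.75.
Difference: £378 vs £183.75 → market A is larger by £194.25.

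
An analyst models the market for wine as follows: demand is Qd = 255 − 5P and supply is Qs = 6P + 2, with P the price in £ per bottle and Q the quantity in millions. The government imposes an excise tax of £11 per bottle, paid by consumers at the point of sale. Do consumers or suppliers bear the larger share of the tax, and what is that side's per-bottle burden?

Consumers bear the larger share: £6 per bottle.

Without the tax, 255 − 5P = 6P + 2 gives 11P = 253, so P* = £23 and Q* = 140.
With the tax collected from consumers, demand (in seller-price terms) shifts: Qd = 255 − 5(P + 11).
New equilibrium: consumers pay £29, suppliers receive £18, Q = 110. (Wedge: Pb − Ps = 11.)
Per-bottle burden: consumers £6, suppliers £5.
Consumers take the larger share because demand is less price-elastic here (demand slope 5 vs supply slope 6).
The less price-elastic side of the market bears the larger share of a per-unit tax.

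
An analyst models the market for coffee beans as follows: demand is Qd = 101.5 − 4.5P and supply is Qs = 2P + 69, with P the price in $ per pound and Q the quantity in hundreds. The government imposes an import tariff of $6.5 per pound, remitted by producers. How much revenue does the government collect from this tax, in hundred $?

Tax revenue = $455 hundred.

Without the tax, 101.5 − 4.5P = 2P + 69 gives 6.5P = 32.5, so P* = $5 and Q* = 79.
With the tax collected from producers, supply shifts: Qs = 2(P − 6.5) + 69.
New equilibrium: consumers pay $7, producers receive $0.5, Q = 70. (Wedge: Pb − Ps = 6.5.)
Revenue = t · Q = 6.5 · 70 = $455.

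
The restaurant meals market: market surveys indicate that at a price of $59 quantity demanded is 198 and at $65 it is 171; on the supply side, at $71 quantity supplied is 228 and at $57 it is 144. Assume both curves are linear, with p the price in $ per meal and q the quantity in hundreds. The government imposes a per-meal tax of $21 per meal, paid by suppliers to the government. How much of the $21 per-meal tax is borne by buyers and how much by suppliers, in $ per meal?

Buyers bear $12 per meal; suppliers bear $9 per meal.

Demand slope: (171 − 198)/(65 − 59) = -4.5, so qd = 463.5 − 4.5p.
Supply slope: (144 − 228)/(57 − 71) = 6, so qs = 6p − 198.
Before the tax: set 463.5 − 4.5p = 6p − 198 → p* = $63, q* = 180.
With the tax collected from suppliers, supply shifts: qs = 6(p − 21) − 198.
New equilibrium: buyers pay $75, suppliers receive $54, q = 126. (Wedge: pb − ps = 21.)
Burden on buyers: $12; on suppliers: $9. (They sum to $21.)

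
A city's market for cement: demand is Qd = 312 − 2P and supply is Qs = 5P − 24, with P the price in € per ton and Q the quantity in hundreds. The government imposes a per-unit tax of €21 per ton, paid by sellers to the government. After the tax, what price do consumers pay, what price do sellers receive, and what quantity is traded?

Without the tax, 312 − 2P = 5P − 24 gives 7P = 336, so P* = €48 and Q* = 216.
With the tax collected from sellers, supply shifts: Qs = 5(P − 21) − 24.
Solving gives Q = 186 with consumers paying €63 and sellers receiving €42 (the €21 wedge).

Consumers pay €63; sellers receive €42; quantity = 186.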